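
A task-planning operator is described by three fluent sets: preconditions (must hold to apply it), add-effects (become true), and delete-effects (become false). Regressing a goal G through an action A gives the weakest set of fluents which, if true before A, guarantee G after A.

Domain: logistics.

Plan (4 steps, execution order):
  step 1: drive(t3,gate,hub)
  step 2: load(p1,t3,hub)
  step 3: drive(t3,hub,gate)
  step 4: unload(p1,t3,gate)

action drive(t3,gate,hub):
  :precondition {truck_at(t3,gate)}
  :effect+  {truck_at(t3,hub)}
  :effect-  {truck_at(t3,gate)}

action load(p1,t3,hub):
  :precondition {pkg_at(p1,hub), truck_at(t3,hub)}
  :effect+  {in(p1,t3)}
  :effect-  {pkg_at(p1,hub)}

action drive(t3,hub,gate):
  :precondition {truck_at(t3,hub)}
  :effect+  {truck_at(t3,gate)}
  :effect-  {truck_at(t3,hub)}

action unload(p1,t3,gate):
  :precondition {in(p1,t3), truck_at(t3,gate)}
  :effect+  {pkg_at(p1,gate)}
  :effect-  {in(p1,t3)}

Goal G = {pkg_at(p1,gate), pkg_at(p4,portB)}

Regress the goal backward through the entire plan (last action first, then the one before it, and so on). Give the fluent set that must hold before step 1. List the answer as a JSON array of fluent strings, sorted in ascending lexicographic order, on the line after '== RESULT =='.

Work backward from the goal:
  through step 4 (unload(p1,t3,gate)): drop {pkg_at(p1,gate)}, keep {pkg_at(p4,portB)}, require {in(p1,t3), truck_at(t3,gate)}
    → {in(p1,t3), pkg_at(p4,portB), truck_at(t3,gate)}
  through step 3 (drive(t3,hub,gate)): drop {truck_at(t3,gate)}, keep {in(p1,t3), pkg_at(p4,portB)}, require {truck_at(t3,hub)}
    → {in(p1,t3), pkg_at(p4,portB), truck_at(t3,hub)}
  through step 2 (load(p1,t3,hub)): drop {in(p1,t3)}, keep {pkg_at(p4,portB), truck_at(t3,hub)}, require {pkg_at(p1,hub), truck_at(t3,hub)}
    → {pkg_at(p1,hub), pkg_at(p4,portB), truck_at(t3,hub)}
  through step 1 (drive(t3,gate,hub)): drop {truck_at(t3,hub)}, keep {pkg_at(p1,hub), pkg_at(p4,portB)}, require {truck_at(t3,gate)}
    → {pkg_at(p1,hub), pkg_at(p4,portB), truck_at(t3,gate)}

== RESULT ==
["pkg_at(p1,hub)", "pkg_at(p4,portB)", "truck_at(t3,gate)"]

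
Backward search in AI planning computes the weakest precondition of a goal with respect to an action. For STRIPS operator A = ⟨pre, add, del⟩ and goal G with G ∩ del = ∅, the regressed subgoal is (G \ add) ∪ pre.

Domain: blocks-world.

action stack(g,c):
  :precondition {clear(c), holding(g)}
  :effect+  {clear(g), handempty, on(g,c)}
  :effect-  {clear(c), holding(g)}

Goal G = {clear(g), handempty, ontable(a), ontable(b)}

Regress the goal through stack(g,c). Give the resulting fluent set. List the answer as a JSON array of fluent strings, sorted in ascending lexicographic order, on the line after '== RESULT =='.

Compute (G \ add) ∪ pre:
  G ∩ del = {}  (empty — regression defined)
  G \ add = {clear(g), handempty, ontable(a), ontable(b)} \ {clear(g), handempty, on(g,c)} = {ontable(a), ontable(b)}
  ∪ pre   = {ontable(a), ontable(b)} ∪ {clear(c), holding(g)}
          = {clear(c), holding(g), ontable(a), ontable(b)}

== RESULT ==
["clear(c)", "holding(g)", "ontable(a)", "ontable(b)"]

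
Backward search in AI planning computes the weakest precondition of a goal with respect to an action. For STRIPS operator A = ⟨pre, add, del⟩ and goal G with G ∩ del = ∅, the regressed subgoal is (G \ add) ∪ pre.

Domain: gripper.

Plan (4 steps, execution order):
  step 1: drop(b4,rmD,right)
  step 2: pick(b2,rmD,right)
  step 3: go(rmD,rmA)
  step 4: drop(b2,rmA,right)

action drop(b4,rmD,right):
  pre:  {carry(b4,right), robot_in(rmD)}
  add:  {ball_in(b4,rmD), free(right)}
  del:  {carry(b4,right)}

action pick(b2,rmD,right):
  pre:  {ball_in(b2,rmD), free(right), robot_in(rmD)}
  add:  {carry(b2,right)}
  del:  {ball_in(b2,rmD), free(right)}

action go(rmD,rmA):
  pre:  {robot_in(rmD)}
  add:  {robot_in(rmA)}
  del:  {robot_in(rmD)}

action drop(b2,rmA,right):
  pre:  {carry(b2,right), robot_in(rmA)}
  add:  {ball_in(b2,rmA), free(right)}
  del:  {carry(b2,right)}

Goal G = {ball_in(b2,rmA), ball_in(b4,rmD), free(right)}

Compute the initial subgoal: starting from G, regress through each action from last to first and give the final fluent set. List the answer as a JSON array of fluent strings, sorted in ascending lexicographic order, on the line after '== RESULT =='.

Regress step by step:
  through step 4 (drop(b2,rmA,right)): drop {ball_in(b2,rmA), free(right)}, keep {ball_in(b4,rmD)}, require {carry(b2,right), robot_in(rmA)}
    → {ball_in(b4,rmD), carry(b2,right), robot_in(rmA)}
  through step 3 (go(rmD,rmA)): drop {robot_in(rmA)}, keep {ball_in(b4,rmD), carry(b2,right)}, require {robot_in(rmD)}
    → {ball_in(b4,rmD), carry(b2,right), robot_in(rmD)}
  through step 2 (pick(b2,rmD,right)): drop {carry(b2,right)}, keep {ball_in(b4,rmD), robot_in(rmD)}, require {ball_in(b2,rmD), free(right), robot_in(rmD)}
    → {ball_in(b2,rmD), ball_in(b4,rmD), free(right), robot_in(rmD)}
  through step 1 (drop(b4,rmD,right)): drop {ball_in(b4,rmD), free(right)}, keep {ball_in(b2,rmD), robot_in(rmD)}, require {carry(b4,right), robot_in(rmD)}
    → {ball_in(b2,rmD), carry(b4,right), robot_in(rmD)}

== RESULT ==
["ball_in(b2,rmD)", "carry(b4,right)", "robot_in(rmD)"]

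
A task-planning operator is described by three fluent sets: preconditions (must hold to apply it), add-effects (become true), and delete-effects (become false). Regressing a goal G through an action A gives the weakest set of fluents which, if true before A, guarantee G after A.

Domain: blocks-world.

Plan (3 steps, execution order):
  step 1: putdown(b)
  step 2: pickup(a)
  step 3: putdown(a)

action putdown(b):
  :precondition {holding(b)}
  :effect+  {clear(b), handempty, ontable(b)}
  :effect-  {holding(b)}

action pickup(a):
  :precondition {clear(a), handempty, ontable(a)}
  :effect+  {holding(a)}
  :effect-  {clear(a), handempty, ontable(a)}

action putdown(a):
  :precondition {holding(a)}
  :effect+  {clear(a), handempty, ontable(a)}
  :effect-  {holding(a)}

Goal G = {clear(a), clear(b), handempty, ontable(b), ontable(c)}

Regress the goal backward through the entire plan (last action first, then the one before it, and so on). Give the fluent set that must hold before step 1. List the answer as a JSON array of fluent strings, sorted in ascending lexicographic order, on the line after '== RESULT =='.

Work backward from the goal:
  through step 3 (putdown(a)): drop {clear(a), handempty}, keep {clear(b), ontable(b), ontable(c)}, require {holding(a)}
    → {clear(b), holding(a), ontable(b), ontable(c)}
  through step 2 (pickup(a)): drop {holding(a)}, keep {clear(b), ontable(b), ontable(c)}, require {clear(a), handempty, ontable(a)}
    → {clear(a), clear(b), handempty, ontable(a), ontable(b), ontable(c)}
  through step 1 (putdown(b)): drop {clear(b), handempty, ontable(b)}, keep {clear(a), ontable(a), ontable(c)}, require {holding(b)}
    → {clear(a), holding(b), ontable(a), ontable(c)}

== RESULT ==
["clear(a)", "holding(b)", "ontable(a)", "ontable(c)"]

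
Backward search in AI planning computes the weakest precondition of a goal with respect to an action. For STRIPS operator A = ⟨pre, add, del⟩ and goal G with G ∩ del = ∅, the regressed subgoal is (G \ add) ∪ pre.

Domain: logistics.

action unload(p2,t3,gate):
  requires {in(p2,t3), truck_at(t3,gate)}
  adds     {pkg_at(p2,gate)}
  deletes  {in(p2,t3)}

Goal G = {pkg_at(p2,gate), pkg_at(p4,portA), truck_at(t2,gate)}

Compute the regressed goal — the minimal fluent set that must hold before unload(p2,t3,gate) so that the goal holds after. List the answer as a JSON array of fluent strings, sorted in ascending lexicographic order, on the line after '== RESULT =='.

Compute (G \ add) ∪ pre:
  G ∩ del = {}  (empty — regression defined)
  G \ add = {pkg_at(p2,gate), pkg_at(p4,portA), truck_at(t2,gate)} \ {pkg_at(p2,gate)} = {pkg_at(p4,portA), truck_at(t2,gate)}
  ∪ pre   = {pkg_at(p4,portA), truck_at(t2,gate)} ∪ {in(p2,t3), truck_at(t3,gate)}
          = {in(p2,t3), pkg_at(p4,portA), truck_at(t2,gate), truck_at(t3,gate)}

== RESULT ==
["in(p2,t3)", "pkg_at(p4,portA)", "truck_at(t2,gate)", "truck_at(t3,gate)"]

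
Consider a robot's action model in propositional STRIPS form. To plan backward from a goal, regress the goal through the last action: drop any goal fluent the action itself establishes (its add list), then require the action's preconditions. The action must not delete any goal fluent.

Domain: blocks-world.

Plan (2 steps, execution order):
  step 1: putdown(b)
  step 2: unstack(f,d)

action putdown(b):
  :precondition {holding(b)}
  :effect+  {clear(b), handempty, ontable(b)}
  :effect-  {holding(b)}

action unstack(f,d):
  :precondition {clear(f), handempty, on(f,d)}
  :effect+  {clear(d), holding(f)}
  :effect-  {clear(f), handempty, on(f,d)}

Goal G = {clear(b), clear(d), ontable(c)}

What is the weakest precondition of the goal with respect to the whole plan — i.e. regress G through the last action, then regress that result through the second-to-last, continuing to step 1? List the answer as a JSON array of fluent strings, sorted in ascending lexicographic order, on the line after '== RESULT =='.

Regress step by step:
  through step 2 (unstack(f,d)): drop {clear(d)}, keep {clear(b), ontable(c)}, require {clear(f), handempty, on(f,d)}
    → {clear(b), clear(f), handempty, on(f,d), ontable(c)}
  through step 1 (putdown(b)): drop {clear(b), handempty}, keep {clear(f), on(f,d), ontable(c)}, require {holding(b)}
    → {clear(f), holding(b), on(f,d), ontable(c)}

== RESULT ==
["clear(f)", "holding(b)", "on(f,d)", "ontable(c)"]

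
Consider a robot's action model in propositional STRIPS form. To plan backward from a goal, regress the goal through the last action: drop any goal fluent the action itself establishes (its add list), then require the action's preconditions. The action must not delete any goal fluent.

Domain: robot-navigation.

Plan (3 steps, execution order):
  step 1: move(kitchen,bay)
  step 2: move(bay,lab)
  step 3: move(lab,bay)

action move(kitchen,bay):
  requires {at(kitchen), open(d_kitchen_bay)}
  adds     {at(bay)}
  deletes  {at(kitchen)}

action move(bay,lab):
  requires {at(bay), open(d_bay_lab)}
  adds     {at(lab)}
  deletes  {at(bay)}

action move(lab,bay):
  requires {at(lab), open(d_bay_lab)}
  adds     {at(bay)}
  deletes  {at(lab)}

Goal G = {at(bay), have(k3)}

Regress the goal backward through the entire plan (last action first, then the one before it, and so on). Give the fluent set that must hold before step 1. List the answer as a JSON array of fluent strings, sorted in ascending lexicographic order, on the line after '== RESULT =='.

Regress step by step:
  through step 3 (move(lab,bay)): drop {at(bay)}, keep {have(k3)}, require {at(lab), open(d_bay_lab)}
    → {at(lab), have(k3), open(d_bay_lab)}
  through step 2 (move(bay,lab)): drop {at(lab)}, keep {have(k3), open(d_bay_lab)}, require {at(bay), open(d_bay_lab)}
    → {at(bay), have(k3), open(d_bay_lab)}
  through step 1 (move(kitchen,bay)): drop {at(bay)}, keep {have(k3), open(d_bay_lab)}, require {at(kitchen), open(d_kitchen_bay)}
    → {at(kitchen), have(k3), open(d_bay_lab), open(d_kitchen_bay)}

== RESULT ==
["at(kitchen)", "have(k3)", "open(d_bay_lab)", "open(d_kitchen_bay)"]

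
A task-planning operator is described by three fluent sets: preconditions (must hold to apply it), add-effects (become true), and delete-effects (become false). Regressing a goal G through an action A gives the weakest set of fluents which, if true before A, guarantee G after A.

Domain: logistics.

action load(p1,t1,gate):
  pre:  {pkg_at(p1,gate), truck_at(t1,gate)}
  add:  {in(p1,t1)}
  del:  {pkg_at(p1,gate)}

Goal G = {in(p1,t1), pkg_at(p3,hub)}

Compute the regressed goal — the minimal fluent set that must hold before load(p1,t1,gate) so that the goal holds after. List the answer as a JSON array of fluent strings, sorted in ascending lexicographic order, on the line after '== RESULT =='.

Regress:
  G ∩ del = {}  (empty — regression defined)
  G \ add = {in(p1,t1), pkg_at(p3,hub)} \ {in(p1,t1)} = {pkg_at(p3,hub)}
  ∪ pre   = {pkg_at(p3,hub)} ∪ {pkg_at(p1,gate), truck_at(t1,gate)}
          = {pkg_at(p1,gate), pkg_at(p3,hub), truck_at(t1,gate)}

== RESULT ==
["pkg_at(p1,gate)", "pkg_at(p3,hub)", "truck_at(t1,gate)"]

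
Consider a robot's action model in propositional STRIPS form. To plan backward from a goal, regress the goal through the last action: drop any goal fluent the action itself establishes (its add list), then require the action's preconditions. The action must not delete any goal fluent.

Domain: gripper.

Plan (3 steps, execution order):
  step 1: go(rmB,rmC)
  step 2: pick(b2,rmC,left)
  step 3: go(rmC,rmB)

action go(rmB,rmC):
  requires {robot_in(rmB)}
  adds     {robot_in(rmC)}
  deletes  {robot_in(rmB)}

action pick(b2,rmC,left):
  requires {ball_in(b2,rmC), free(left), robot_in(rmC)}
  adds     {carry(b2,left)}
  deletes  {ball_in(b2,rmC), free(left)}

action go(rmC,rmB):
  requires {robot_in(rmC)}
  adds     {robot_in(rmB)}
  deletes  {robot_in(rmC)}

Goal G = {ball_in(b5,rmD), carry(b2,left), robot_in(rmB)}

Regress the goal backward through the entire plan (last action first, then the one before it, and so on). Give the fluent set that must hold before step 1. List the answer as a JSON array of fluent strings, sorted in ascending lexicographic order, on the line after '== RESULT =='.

Work backward from the goal:
  through step 3 (go(rmC,rmB)): drop {robot_in(rmB)}, keep {ball_in(b5,rmD), carry(b2,left)}, require {robot_in(rmC)}
    → {ball_in(b5,rmD), carry(b2,left), robot_in(rmC)}
  through step 2 (pick(b2,rmC,left)): drop {carry(b2,left)}, keep {ball_in(b5,rmD), robot_in(rmC)}, require {ball_in(b2,rmC), free(left), robot_in(rmC)}
    → {ball_in(b2,rmC), ball_in(b5,rmD), free(left), robot_in(rmC)}
  through step 1 (go(rmB,rmC)): drop {robot_in(rmC)}, keep {ball_in(b2,rmC), ball_in(b5,rmD), free(left)}, require {robot_in(rmB)}
    → {ball_in(b2,rmC), ball_in(b5,rmD), free(left), robot_in(rmB)}

== RESULT ==
["ball_in(b2,rmC)", "ball_in(b5,rmD)", "free(left)", "robot_in(rmB)"]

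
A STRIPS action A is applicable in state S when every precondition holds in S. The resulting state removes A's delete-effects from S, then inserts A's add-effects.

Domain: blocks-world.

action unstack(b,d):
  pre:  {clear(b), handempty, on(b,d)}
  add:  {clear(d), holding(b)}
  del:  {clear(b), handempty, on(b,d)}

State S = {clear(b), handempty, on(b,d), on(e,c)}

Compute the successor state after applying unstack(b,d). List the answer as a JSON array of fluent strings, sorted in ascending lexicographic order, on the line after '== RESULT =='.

Progress:
  pre ⊆ S: {clear(b), handempty, on(b,d)} ⊆ S  — applicable
  S \ del = {on(e,c)}
  ∪ add   = {clear(d), holding(b), on(e,c)}

== RESULT ==
["clear(d)", "holding(b)", "on(e,c)"]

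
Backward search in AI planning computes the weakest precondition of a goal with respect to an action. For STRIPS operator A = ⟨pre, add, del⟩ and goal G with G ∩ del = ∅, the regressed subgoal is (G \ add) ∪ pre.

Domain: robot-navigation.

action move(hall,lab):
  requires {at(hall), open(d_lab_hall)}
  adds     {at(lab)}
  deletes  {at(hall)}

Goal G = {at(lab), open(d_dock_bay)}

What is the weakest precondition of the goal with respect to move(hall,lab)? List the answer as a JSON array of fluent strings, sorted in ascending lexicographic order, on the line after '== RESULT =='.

Regress:
  G ∩ del = {}  (empty — regression defined)
  G \ add = {at(lab), open(d_dock_bay)} \ {at(lab)} = {open(d_dock_bay)}
  ∪ pre   = {open(d_dock_bay)} ∪ {at(hall), open(d_lab_hall)}
          = {at(hall), open(d_dock_bay), open(d_lab_hall)}

== RESULT ==
["at(hall)", "open(d_dock_bay)", "open(d_lab_hall)"]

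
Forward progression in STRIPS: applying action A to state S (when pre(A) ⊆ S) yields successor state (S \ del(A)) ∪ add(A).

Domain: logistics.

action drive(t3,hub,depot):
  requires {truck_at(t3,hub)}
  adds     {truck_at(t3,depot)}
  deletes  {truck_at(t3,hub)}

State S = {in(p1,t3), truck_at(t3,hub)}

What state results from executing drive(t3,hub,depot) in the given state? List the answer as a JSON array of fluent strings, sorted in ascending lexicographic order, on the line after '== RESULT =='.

Compute (S \ del) ∪ add:
  pre ⊆ S: {truck_at(t3,hub)} ⊆ S  — applicable
  S \ del = {in(p1,t3)}
  ∪ add   = {in(p1,t3), truck_at(t3,depot)}

== RESULT ==
["in(p1,t3)", "truck_at(t3,depot)"]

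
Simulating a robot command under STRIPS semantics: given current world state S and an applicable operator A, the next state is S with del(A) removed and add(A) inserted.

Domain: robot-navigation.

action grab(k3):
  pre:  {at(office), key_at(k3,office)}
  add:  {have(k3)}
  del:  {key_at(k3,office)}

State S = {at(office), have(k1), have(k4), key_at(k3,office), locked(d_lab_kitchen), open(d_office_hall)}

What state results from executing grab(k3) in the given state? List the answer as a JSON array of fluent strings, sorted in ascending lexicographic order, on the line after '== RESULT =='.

Compute (S \ del) ∪ add:
  pre ⊆ S: {at(office), key_at(k3,office)} ⊆ S  — applicable
  S \ del = {at(office), have(k1), have(k4), locked(d_lab_kitchen), open(d_office_hall)}
  ∪ add   = {at(office), have(k1), have(k3), have(k4), locked(d_lab_kitchen), open(d_office_hall)}

== RESULT ==
["at(office)", "have(k1)", "have(k3)", "have(k4)", "locked(d_lab_kitchen)", "open(d_office_hall)"]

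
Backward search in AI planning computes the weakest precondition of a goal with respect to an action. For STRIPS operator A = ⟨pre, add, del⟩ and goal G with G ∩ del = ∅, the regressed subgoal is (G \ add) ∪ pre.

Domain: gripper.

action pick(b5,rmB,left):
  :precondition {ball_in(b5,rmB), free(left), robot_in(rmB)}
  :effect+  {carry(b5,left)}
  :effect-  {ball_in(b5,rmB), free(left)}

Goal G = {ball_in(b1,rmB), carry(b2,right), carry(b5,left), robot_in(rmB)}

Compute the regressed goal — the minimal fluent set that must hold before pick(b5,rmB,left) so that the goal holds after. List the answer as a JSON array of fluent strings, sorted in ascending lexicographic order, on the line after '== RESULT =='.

Compute (G \ add) ∪ pre:
  G ∩ del = {}  (empty — regression defined)
  G \ add = {ball_in(b1,rmB), carry(b2,right), carry(b5,left), robot_in(rmB)} \ {carry(b5,left)} = {ball_in(b1,rmB), carry(b2,right), robot_in(rmB)}
  ∪ pre   = {ball_in(b1,rmB), carry(b2,right), robot_in(rmB)} ∪ {ball_in(b5,rmB), free(left), robot_in(rmB)}
          = {ball_in(b1,rmB), ball_in(b5,rmB), carry(b2,right), free(left), robot_in(rmB)}

== RESULT ==
["ball_in(b1,rmB)", "ball_in(b5,rmB)", "carry(b2,right)", "free(left)", "robot_in(rmB)"]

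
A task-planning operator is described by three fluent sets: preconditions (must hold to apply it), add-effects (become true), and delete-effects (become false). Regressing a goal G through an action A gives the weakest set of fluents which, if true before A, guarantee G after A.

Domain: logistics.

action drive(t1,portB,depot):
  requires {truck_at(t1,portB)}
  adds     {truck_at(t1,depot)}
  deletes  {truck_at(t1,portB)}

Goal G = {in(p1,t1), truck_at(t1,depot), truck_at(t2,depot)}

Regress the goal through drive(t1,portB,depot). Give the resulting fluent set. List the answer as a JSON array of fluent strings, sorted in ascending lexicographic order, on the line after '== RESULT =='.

Regress:
  G ∩ del = {}  (empty — regression defined)
  G \ add = {in(p1,t1), truck_at(t1,depot), truck_at(t2,depot)} \ {truck_at(t1,depot)} = {in(p1,t1), truck_at(t2,depot)}
  ∪ pre   = {in(p1,t1), truck_at(t2,depot)} ∪ {truck_at(t1,portB)}
          = {in(p1,t1), truck_at(t1,portB), truck_at(t2,depot)}

== RESULT ==
["in(p1,t1)", "truck_at(t1,portB)", "truck_at(t2,depot)"]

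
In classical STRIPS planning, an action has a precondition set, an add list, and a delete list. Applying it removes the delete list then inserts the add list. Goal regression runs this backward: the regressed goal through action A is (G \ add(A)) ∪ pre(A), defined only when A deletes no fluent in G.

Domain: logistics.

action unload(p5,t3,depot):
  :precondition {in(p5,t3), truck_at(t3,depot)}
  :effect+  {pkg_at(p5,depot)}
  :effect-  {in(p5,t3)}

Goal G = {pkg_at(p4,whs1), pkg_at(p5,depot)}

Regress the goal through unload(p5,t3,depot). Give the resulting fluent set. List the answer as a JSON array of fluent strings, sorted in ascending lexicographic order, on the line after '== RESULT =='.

Compute (G \ add) ∪ pre:
  G ∩ del = {}  (empty — regression defined)
  G \ add = {pkg_at(p4,whs1), pkg_at(p5,depot)} \ {pkg_at(p5,depot)} = {pkg_at(p4,whs1)}
  ∪ pre   = {pkg_at(p4,whs1)} ∪ {in(p5,t3), truck_at(t3,depot)}
          = {in(p5,t3), pkg_at(p4,whs1), truck_at(t3,depot)}

== RESULT ==
["in(p5,t3)", "pkg_at(p4,whs1)", "truck_at(t3,depot)"]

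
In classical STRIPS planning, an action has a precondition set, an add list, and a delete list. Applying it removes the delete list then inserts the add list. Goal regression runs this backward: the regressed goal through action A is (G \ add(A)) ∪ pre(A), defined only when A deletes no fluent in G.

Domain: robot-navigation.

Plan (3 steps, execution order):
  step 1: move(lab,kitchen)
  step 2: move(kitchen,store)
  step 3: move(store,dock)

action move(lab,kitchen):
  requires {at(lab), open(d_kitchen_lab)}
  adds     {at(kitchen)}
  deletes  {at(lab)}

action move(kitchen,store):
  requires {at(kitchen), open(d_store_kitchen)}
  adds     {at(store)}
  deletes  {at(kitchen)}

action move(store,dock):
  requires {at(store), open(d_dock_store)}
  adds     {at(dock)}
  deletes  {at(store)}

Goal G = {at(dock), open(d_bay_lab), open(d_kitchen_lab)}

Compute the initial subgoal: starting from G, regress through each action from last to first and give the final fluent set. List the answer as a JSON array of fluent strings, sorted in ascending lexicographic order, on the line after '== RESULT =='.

Work backward from the goal:
  through step 3 (move(store,dock)): drop {at(dock)}, keep {open(d_bay_lab), open(d_kitchen_lab)}, require {at(store), open(d_dock_store)}
    → {at(store), open(d_bay_lab), open(d_dock_store), open(d_kitchen_lab)}
  through step 2 (move(kitchen,store)): drop {at(store)}, keep {open(d_bay_lab), open(d_dock_store), open(d_kitchen_lab)}, require {at(kitchen), open(d_store_kitchen)}
    → {at(kitchen), open(d_bay_lab), open(d_dock_store), open(d_kitchen_lab), open(d_store_kitchen)}
  through step 1 (move(lab,kitchen)): drop {at(kitchen)}, keep {open(d_bay_lab), open(d_dock_store), open(d_kitchen_lab), open(d_store_kitchen)}, require {at(lab), open(d_kitchen_lab)}
    → {at(lab), open(d_bay_lab), open(d_dock_store), open(d_kitchen_lab), open(d_store_kitchen)}

== RESULT ==
["at(lab)", "open(d_bay_lab)", "open(d_dock_store)", "open(d_kitchen_lab)", "open(d_store_kitchen)"]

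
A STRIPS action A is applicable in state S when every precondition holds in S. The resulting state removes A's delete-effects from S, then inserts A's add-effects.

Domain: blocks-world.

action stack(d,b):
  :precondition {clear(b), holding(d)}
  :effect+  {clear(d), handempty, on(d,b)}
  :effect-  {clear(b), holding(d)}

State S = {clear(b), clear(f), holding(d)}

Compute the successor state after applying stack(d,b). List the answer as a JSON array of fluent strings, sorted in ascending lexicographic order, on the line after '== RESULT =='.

Progress:
  pre ⊆ S: {clear(b), holding(d)} ⊆ S  — applicable
  S \ del = {clear(f)}
  ∪ add   = {clear(d), clear(f), handempty, on(d,b)}

== RESULT ==
["clear(d)", "clear(f)", "handempty", "on(d,b)"]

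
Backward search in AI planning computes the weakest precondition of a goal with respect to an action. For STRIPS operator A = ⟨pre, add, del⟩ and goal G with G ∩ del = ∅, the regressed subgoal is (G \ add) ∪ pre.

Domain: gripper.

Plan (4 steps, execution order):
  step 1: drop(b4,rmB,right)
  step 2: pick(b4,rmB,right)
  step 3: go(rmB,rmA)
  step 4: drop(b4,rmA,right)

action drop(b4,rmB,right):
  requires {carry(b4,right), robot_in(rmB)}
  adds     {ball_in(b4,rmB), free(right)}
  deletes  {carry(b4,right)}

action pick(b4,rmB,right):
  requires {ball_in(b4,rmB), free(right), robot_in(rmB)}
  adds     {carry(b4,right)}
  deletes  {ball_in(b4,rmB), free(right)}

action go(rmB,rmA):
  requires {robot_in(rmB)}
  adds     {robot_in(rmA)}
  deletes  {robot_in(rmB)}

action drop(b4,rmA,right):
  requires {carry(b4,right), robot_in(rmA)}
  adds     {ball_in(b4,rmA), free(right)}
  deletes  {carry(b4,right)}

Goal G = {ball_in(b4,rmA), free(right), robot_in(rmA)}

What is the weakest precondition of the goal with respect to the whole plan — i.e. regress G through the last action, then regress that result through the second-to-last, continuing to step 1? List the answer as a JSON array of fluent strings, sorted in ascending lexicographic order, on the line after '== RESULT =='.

Work backward from the goal:
  through step 4 (drop(b4,rmA,right)): drop {ball_in(b4,rmA), free(right)}, keep {robot_in(rmA)}, require {carry(b4,right), robot_in(rmA)}
    → {carry(b4,right), robot_in(rmA)}
  through step 3 (go(rmB,rmA)): drop {robot_in(rmA)}, keep {carry(b4,right)}, require {robot_in(rmB)}
    → {carry(b4,right), robot_in(rmB)}
  through step 2 (pick(b4,rmB,right)): drop {carry(b4,right)}, keep {robot_in(rmB)}, require {ball_in(b4,rmB), free(right), robot_in(rmB)}
    → {ball_in(b4,rmB), free(right), robot_in(rmB)}
  through step 1 (drop(b4,rmB,right)): drop {ball_in(b4,rmB), free(right)}, keep {robot_in(rmB)}, require {carry(b4,right), robot_in(rmB)}
    → {carry(b4,right), robot_in(rmB)}

== RESULT ==
["carry(b4,right)", "robot_in(rmB)"]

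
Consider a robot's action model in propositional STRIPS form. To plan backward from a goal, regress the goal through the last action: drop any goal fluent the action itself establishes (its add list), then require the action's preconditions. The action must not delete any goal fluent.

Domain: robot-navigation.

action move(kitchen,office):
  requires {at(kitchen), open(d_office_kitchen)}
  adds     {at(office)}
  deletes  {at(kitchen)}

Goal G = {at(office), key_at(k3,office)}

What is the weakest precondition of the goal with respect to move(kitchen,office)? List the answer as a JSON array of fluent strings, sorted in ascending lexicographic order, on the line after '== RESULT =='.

Regress:
  G ∩ del = {}  (empty — regression defined)
  G \ add = {at(office), key_at(k3,office)} \ {at(office)} = {key_at(k3,office)}
  ∪ pre   = {key_at(k3,office)} ∪ {at(kitchen), open(d_office_kitchen)}
          = {at(kitchen), key_at(k3,office), open(d_office_kitchen)}

== RESULT ==
["at(kitchen)", "key_at(k3,office)", "open(d_office_kitchen)"]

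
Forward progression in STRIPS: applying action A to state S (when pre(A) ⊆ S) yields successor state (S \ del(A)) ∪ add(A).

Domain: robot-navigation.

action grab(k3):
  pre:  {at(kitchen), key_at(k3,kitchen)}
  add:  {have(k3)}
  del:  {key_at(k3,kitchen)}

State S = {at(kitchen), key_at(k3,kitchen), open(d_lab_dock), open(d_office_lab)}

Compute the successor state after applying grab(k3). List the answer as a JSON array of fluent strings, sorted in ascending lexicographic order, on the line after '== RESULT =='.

Compute (S \ del) ∪ add:
  pre ⊆ S: {at(kitchen), key_at(k3,kitchen)} ⊆ S  — applicable
  S \ del = {at(kitchen), open(d_lab_dock), open(d_office_lab)}
  ∪ add   = {at(kitchen), have(k3), open(d_lab_dock), open(d_office_lab)}

== RESULT ==
["at(kitchen)", "have(k3)", "open(d_lab_dock)", "open(d_office_lab)"]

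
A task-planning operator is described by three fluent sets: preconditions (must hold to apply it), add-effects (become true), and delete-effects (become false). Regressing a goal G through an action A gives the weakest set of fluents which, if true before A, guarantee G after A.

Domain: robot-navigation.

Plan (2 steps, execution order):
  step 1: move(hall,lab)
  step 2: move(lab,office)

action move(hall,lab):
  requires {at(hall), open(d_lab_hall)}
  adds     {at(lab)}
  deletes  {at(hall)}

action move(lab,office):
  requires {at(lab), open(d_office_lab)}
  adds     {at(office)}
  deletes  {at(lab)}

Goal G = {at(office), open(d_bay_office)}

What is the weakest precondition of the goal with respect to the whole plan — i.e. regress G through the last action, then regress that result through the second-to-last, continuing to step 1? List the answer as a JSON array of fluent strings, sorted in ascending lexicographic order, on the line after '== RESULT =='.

Regress step by step:
  through step 2 (move(lab,office)): drop {at(office)}, keep {open(d_bay_office)}, require {at(lab), open(d_office_lab)}
    → {at(lab), open(d_bay_office), open(d_office_lab)}
  through step 1 (move(hall,lab)): drop {at(lab)}, keep {open(d_bay_office), open(d_office_lab)}, require {at(hall), open(d_lab_hall)}
    → {at(hall), open(d_bay_office), open(d_lab_hall), open(d_office_lab)}

== RESULT ==
["at(hall)", "open(d_bay_office)", "open(d_lab_hall)", "open(d_office_lab)"]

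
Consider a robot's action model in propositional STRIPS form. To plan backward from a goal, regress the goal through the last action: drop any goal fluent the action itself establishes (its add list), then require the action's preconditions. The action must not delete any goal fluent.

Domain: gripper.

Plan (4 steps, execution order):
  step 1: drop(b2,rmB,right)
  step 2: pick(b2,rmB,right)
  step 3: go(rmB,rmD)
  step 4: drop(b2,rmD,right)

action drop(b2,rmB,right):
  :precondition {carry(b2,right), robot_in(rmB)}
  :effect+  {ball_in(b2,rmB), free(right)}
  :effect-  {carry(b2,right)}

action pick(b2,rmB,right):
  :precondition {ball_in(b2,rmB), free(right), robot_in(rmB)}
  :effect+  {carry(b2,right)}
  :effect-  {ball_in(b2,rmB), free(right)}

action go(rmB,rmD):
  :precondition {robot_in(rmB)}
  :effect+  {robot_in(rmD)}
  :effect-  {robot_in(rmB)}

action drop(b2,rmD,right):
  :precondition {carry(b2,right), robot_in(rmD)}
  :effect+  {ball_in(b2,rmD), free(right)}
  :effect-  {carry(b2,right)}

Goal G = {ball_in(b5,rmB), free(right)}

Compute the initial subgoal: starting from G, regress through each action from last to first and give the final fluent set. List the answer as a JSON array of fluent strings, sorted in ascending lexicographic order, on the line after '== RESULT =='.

Work backward from the goal:
  through step 4 (drop(b2,rmD,right)): drop {free(right)}, keep {ball_in(b5,rmB)}, require {carry(b2,right), robot_in(rmD)}
    → {ball_in(b5,rmB), carry(b2,right), robot_in(rmD)}
  through step 3 (go(rmB,rmD)): drop {robot_in(rmD)}, keep {ball_in(b5,rmB), carry(b2,right)}, require {robot_in(rmB)}
    → {ball_in(b5,rmB), carry(b2,right), robot_in(rmB)}
  through step 2 (pick(b2,rmB,right)): drop {carry(b2,right)}, keep {ball_in(b5,rmB), robot_in(rmB)}, require {ball_in(b2,rmB), free(right), robot_in(rmB)}
    → {ball_in(b2,rmB), ball_in(b5,rmB), free(right), robot_in(rmB)}
  through step 1 (drop(b2,rmB,right)): drop {ball_in(b2,rmB), free(right)}, keep {ball_in(b5,rmB), robot_in(rmB)}, require {carry(b2,right), robot_in(rmB)}
    → {ball_in(b5,rmB), carry(b2,right), robot_in(rmB)}

== RESULT ==
["ball_in(b5,rmB)", "carry(b2,right)", "robot_in(rmB)"]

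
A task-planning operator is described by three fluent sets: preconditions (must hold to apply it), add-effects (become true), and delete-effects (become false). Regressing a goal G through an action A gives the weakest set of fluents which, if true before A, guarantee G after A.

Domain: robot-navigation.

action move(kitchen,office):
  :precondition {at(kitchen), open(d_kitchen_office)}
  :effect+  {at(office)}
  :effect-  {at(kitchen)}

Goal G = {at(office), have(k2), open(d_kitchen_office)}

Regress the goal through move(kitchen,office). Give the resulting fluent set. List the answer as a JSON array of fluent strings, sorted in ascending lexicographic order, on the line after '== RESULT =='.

Regress:
  G ∩ del = {}  (empty — regression defined)
  G \ add = {at(office), have(k2), open(d_kitchen_office)} \ {at(office)} = {have(k2), open(d_kitchen_office)}
  ∪ pre   = {have(k2), open(d_kitchen_office)} ∪ {at(kitchen), open(d_kitchen_office)}
          = {at(kitchen), have(k2), open(d_kitchen_office)}

== RESULT ==
["at(kitchen)", "have(k2)", "open(d_kitchen_office)"]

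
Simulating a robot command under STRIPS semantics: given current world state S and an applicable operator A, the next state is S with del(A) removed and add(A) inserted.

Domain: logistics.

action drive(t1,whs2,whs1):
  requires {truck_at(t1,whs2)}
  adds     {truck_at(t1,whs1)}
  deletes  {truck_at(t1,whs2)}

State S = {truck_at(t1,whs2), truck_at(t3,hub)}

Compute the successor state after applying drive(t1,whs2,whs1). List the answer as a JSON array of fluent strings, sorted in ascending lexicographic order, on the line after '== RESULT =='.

Compute (S \ del) ∪ add:
  pre ⊆ S: {truck_at(t1,whs2)} ⊆ S  — applicable
  S \ del = {truck_at(t3,hub)}
  ∪ add   = {truck_at(t1,whs1), truck_at(t3,hub)}

== RESULT ==
["truck_at(t1,whs1)", "truck_at(t3,hub)"]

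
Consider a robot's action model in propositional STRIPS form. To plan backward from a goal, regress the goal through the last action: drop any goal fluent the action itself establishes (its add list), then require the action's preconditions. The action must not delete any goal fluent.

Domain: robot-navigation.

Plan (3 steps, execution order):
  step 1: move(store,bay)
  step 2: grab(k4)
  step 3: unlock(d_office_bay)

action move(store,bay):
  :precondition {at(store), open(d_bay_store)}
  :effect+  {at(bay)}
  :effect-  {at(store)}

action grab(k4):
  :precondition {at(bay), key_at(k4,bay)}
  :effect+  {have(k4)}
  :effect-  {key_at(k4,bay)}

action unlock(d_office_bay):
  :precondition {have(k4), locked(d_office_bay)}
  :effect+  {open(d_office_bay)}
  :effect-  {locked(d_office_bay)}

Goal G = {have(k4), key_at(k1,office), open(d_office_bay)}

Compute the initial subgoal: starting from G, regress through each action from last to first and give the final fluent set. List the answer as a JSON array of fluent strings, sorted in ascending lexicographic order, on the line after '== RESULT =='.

Regress step by step:
  through step 3 (unlock(d_office_bay)): drop {open(d_office_bay)}, keep {have(k4), key_at(k1,office)}, require {have(k4), locked(d_office_bay)}
    → {have(k4), key_at(k1,office), locked(d_office_bay)}
  through step 2 (grab(k4)): drop {have(k4)}, keep {key_at(k1,office), locked(d_office_bay)}, require {at(bay), key_at(k4,bay)}
    → {at(bay), key_at(k1,office), key_at(k4,bay), locked(d_office_bay)}
  through step 1 (move(store,bay)): drop {at(bay)}, keep {key_at(k1,office), key_at(k4,bay), locked(d_office_bay)}, require {at(store), open(d_bay_store)}
    → {at(store), key_at(k1,office), key_at(k4,bay), locked(d_office_bay), open(d_bay_store)}

== RESULT ==
["at(store)", "key_at(k1,office)", "key_at(k4,bay)", "locked(d_office_bay)", "open(d_bay_store)"]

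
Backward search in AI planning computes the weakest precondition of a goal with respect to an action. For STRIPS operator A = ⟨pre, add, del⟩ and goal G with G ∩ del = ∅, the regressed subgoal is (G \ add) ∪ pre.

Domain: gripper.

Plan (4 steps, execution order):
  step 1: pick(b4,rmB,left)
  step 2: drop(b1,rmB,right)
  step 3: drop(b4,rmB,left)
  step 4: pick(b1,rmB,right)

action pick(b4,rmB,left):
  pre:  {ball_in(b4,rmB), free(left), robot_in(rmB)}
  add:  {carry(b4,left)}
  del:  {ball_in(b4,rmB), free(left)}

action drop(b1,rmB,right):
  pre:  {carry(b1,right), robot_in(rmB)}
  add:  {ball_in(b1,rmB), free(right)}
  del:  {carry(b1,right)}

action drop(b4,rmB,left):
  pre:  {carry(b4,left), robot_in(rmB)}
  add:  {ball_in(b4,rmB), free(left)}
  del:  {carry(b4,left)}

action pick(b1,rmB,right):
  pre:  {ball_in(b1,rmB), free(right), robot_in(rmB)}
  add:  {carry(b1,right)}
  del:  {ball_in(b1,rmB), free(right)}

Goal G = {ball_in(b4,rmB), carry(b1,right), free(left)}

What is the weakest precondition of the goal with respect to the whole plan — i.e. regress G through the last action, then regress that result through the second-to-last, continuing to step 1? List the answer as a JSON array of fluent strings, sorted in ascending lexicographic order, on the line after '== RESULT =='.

Regress step by step:
  through step 4 (pick(b1,rmB,right)): drop {carry(b1,right)}, keep {ball_in(b4,rmB), free(left)}, require {ball_in(b1,rmB), free(right), robot_in(rmB)}
    → {ball_in(b1,rmB), ball_in(b4,rmB), free(left), free(right), robot_in(rmB)}
  through step 3 (drop(b4,rmB,left)): drop {ball_in(b4,rmB), free(left)}, keep {ball_in(b1,rmB), free(right), robot_in(rmB)}, require {carry(b4,left), robot_in(rmB)}
    → {ball_in(b1,rmB), carry(b4,left), free(right), robot_in(rmB)}
  through step 2 (drop(b1,rmB,right)): drop {ball_in(b1,rmB), free(right)}, keep {carry(b4,left), robot_in(rmB)}, require {carry(b1,right), robot_in(rmB)}
    → {carry(b1,right), carry(b4,left), robot_in(rmB)}
  through step 1 (pick(b4,rmB,left)): drop {carry(b4,left)}, keep {carry(b1,right), robot_in(rmB)}, require {ball_in(b4,rmB), free(left), robot_in(rmB)}
    → {ball_in(b4,rmB), carry(b1,right), free(left), robot_in(rmB)}

== RESULT ==
["ball_in(b4,rmB)", "carry(b1,right)", "free(left)", "robot_in(rmB)"]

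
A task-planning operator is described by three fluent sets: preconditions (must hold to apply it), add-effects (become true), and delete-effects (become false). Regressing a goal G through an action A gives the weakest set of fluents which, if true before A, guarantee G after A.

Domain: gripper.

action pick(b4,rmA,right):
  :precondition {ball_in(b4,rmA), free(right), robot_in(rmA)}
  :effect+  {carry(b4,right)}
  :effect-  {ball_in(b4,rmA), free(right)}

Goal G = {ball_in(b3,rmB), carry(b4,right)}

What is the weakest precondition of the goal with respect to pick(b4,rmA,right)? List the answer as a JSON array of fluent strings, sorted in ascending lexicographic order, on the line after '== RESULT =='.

Compute (G \ add) ∪ pre:
  G ∩ del = {}  (empty — regression defined)
  G \ add = {ball_in(b3,rmB), carry(b4,right)} \ {carry(b4,right)} = {ball_in(b3,rmB)}
  ∪ pre   = {ball_in(b3,rmB)} ∪ {ball_in(b4,rmA), free(right), robot_in(rmA)}
          = {ball_in(b3,rmB), ball_in(b4,rmA), free(right), robot_in(rmA)}

== RESULT ==
["ball_in(b3,rmB)", "ball_in(b4,rmA)", "free(right)", "robot_in(rmA)"]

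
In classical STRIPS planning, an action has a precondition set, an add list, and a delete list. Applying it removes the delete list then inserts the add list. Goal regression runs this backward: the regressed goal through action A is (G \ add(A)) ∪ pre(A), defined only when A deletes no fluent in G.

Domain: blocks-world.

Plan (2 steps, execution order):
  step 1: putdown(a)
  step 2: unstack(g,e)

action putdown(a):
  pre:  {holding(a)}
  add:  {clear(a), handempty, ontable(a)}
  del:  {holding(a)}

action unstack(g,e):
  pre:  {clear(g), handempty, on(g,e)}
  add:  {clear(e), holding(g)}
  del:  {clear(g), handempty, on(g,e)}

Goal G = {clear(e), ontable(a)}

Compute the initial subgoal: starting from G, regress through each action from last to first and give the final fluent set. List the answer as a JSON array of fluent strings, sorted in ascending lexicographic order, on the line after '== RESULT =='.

Regress step by step:
  through step 2 (unstack(g,e)): drop {clear(e)}, keep {ontable(a)}, require {clear(g), handempty, on(g,e)}
    → {clear(g), handempty, on(g,e), ontable(a)}
  through step 1 (putdown(a)): drop {handempty, ontable(a)}, keep {clear(g), on(g,e)}, require {holding(a)}
    → {clear(g), holding(a), on(g,e)}

== RESULT ==
["clear(g)", "holding(a)", "on(g,e)"]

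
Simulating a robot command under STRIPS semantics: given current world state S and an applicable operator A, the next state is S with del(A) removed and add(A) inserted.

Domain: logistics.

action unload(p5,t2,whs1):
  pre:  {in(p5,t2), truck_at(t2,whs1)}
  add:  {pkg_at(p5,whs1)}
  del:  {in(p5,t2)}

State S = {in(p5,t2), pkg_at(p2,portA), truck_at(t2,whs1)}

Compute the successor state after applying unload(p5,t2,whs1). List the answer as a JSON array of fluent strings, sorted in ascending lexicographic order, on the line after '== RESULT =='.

Compute (S \ del) ∪ add:
  pre ⊆ S: {in(p5,t2), truck_at(t2,whs1)} ⊆ S  — applicable
  S \ del = {pkg_at(p2,portA), truck_at(t2,whs1)}
  ∪ add   = {pkg_at(p2,portA), pkg_at(p5,whs1), truck_at(t2,whs1)}

== RESULT ==
["pkg_at(p2,portA)", "pkg_at(p5,whs1)", "truck_at(t2,whs1)"]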